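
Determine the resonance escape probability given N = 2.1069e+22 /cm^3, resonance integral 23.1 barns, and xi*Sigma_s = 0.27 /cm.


p = exp(-N * I * 1e-24 / (xi*Sigma_s))
p = exp(-2.1069e+22 * 23.1 * 1e-24 / 0.27)
p = 0.16487

0.16487


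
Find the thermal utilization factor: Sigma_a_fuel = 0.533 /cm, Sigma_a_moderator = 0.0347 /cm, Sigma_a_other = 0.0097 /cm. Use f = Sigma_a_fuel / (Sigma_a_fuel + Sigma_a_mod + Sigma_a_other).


f = Sigma_a_fuel / (Sigma_a_fuel + Sigma_a_mod + Sigma_a_other)
f = 0.533 / (0.533 + 0.0347 + 0.0097)
f = 0.92310

0.92310


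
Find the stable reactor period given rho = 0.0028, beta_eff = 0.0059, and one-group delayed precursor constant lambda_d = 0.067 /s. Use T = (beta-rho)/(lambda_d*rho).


T = (beta - rho) / (lambda_d * rho)
T = (0.0059 - 0.0028) / (0.067 * 0.0028)
T = 16.525 s

16.525


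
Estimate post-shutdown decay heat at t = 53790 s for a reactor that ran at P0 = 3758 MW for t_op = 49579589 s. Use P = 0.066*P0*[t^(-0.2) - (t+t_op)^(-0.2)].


P/P0 = 0.066 * [t^(-0.2) - (t + t_op)^(-0.2)]
P/P0 = 0.066 * [53790^(-0.2) - (53790 + 49579589)^(-0.2)]
P/P0 = 0.066 * [0.1132035 - 0.02889650] = 0.005564262
P = 3758 * 0.005564262 = 20.910 MW

20.910


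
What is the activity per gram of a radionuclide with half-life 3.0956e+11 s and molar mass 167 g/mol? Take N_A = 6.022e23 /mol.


lambda = ln(2) / t_half = ln(2) / 3.0956e+11 = 2.239137e-12 /s
SA = lambda * N_A / M
SA = 2.239137e-12 * 6.022e23 / 167
SA = 8.0743e+09 Bq/g

8.0743e+09


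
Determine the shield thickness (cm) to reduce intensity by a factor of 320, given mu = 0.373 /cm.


x = ln(factor) / mu
x = ln(320) / 0.373
x = 15.465 cm

15.465


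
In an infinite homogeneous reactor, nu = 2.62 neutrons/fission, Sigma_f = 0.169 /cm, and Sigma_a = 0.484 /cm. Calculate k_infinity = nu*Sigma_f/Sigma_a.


k_inf = nu * Sigma_f / Sigma_a
k_inf = 2.62 * 0.169 / 0.484
k_inf = 0.91483

0.91483


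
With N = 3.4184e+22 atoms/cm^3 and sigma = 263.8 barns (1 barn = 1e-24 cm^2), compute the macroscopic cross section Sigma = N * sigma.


Sigma = N * sigma_barns * 1e-24
Sigma = 3.4184e+22 * 263.8 * 1e-24
Sigma = 9.0177 /cm

9.0177


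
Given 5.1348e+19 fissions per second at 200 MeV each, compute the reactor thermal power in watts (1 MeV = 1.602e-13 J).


P = fission_rate * E_MeV * 1.602e-13
P = 5.1348e+19 * 200 * 1.602e-13
P = 1.6452e+09 W

1.6452e+09


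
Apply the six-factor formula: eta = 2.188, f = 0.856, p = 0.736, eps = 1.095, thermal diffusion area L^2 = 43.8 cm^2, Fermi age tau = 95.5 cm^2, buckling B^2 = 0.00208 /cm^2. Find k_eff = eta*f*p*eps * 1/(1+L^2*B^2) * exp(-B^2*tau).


k_inf = eta*f*p*eps = 2.188*0.856*0.736*1.095 = 1.509430
P_TNL = 1/(1 + L^2*B^2) = 1/(1 + 43.8*0.00208) = 0.9165029
P_FNL = exp(-B^2*tau) = exp(-0.00208*95.5) = 0.8198450
k_eff = k_inf * P_TNL * P_FNL = 1.509430 * 0.9165029 * 0.8198450
k_eff = 1.1342

1.1342


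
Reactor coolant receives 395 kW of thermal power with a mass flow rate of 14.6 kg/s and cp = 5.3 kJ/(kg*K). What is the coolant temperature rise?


dT = Q / (m_dot * cp)
dT = 395 / (14.6 * 5.3)
dT = 5.1047 C

5.1047


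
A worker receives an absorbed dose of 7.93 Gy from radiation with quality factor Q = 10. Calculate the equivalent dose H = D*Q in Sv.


H = D * Q
H = 7.93 * 10
H = 79.300 Sv

79.300


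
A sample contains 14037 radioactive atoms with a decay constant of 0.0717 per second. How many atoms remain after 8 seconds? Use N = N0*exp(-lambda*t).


N = N0 * exp(-lambda * t)
N = 14037 * exp(-0.0717 * 8)
N = 7909.8

7909.8


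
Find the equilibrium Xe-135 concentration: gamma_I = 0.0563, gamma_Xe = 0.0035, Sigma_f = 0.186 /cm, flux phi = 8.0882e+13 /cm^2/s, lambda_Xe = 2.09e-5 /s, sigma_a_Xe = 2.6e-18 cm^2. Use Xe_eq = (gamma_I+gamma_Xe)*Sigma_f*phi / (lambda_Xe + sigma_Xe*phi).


Xe_eq = (gamma_I + gamma_Xe) * Sigma_f * phi / (lambda_Xe + sigma_Xe * phi)
Numerator = (0.0563 + 0.0035) * 0.186 * 8.0882e+13 = 8.996343e+11
Denominator = 2.09e-5 + 2.6e-18 * 8.0882e+13 = 2.311932e-04
Xe_eq = 8.996343e+11 / 2.311932e-04 = 3.8913e+15 /cm^3

3.8913e+15


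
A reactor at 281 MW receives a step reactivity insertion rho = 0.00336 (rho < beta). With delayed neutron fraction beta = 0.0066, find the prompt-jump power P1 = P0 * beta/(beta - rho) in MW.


P1/P0 = beta / (beta - rho)
P1/P0 = 0.0066 / (0.0066 - 0.00336) = 2.037037
P1 = 281 * 2.037037 = 572.41 MW

572.41


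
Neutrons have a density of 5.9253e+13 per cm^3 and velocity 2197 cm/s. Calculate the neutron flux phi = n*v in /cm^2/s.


phi = n * v
phi = 5.9253e+13 * 2197
phi = 1.3018e+17 /cm^2/s

1.3018e+17


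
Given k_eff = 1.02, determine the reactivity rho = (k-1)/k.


rho = (k_eff - 1) / k_eff
rho = (1.02 - 1) / 1.02
rho = 0.019608

0.019608


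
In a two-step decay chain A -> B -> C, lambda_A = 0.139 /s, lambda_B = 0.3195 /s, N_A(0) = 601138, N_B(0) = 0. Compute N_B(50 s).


N_B(t) = lambda_A * N_A0 / (lambda_B - lambda_A) * [exp(-lambda_A*t) - exp(-lambda_B*t)]
exp(-0.139*50) = 9.586352e-04; exp(-0.3195*50) = 1.153840e-07
N_B = 0.139 * 601138 / (0.3195 - 0.139) * (9.586352e-04 - 1.153840e-07)
N_B = 443.72

443.72


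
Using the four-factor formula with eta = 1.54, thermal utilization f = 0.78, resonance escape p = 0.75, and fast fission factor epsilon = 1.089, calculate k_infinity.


k_inf = eta * f * p * epsilon
k_inf = 1.54 * 0.78 * 0.75 * 1.089
k_inf = 0.98108

0.98108


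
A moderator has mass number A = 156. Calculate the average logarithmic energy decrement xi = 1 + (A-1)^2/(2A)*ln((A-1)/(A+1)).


xi = 1 + (A-1)^2/(2A) * ln((A-1)/(A+1))
xi = 1 + (156-1)^2/(2*156) * ln((156-1)/(156 +1))
xi = 0.012766

0.012766


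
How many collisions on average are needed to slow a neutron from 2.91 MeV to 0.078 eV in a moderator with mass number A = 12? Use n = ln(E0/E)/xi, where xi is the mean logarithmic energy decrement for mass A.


xi = 1 + (A-1)^2/(2A)*ln((A-1)/(A+1)) = 0.1577690 (for A = 12)
n = ln(E0/E) / xi
n = ln(2.91e6 / 0.078) / 0.1577690
n = ln(3.730769e+07) / 0.1577690 = 110.51

110.51


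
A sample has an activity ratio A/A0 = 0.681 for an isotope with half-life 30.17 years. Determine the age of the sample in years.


lambda = ln(2) / t_half = ln(2) / 30.17 = 0.02297472 /yr
t = -ln(A/A0) / lambda
t = -ln(0.681) / 0.02297472
t = 16.722 yr

16.722


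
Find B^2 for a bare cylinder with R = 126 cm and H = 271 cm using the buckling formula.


B^2 = (2.405/R)^2 + (pi/H)^2
B^2 = (2.405/126)^2 + (pi/271)^2
B^2 = 4.9871e-04 /cm^2

4.9871e-04


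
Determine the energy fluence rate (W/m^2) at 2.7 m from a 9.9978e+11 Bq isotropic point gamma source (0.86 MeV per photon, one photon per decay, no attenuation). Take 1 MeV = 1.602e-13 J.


psi = A * E * 1.602e-13 / (4*pi*r^2)
psi = 9.9978e+11 * 0.86 * 1.602e-13 / (4*pi*2.7^2)
psi = 0.0015036 W/m^2

0.0015036


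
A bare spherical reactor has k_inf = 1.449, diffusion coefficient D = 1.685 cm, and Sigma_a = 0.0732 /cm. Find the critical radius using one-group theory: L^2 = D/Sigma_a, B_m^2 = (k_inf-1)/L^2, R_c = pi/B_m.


L^2 = D / Sigma_a = 1.685 / 0.0732 = 23.01913 cm^2
B_m^2 = (k_inf - 1) / L^2 = (1.449 - 1) / 23.01913 = 0.01950552 /cm^2
For a bare sphere: B_g = pi/R, so R_c = pi / sqrt(B_m^2)
R_c = pi / sqrt(0.01950552) = 22.494 cm

22.494


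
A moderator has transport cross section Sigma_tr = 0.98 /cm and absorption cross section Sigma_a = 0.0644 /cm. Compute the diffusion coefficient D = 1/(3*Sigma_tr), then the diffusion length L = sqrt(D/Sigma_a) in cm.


D = 1 / (3 * Sigma_tr) = 1 / (3 * 0.98) = 0.3401361 cm
L = sqrt(D / Sigma_a)
L = sqrt(0.3401361 / 0.0644)
L = 2.2982 cm

2.2982


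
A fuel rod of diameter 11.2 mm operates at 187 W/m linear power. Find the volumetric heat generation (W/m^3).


r = D / 2 / 1000 = 11.2 / 2 / 1000 = 0.0056 m
q''' = q' / (pi * r^2)
q''' = 187 / (pi * 0.0056^2)
q''' = 1.8981e+06 W/m^3

1.8981e+06


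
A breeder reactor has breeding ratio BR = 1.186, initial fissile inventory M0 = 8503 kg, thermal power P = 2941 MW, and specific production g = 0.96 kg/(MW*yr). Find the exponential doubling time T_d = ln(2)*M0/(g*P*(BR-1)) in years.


Breeding gain G = BR - 1 = 1.186 - 1 = 0.186
Fissile production rate = g * P * G = 0.96 * 2941 * 0.186 = 525.14496 kg/yr
T_d = ln(2) * M0 / (g * P * G)
T_d = ln(2) * 8503 / 525.14496 = 11.223 yr

11.223


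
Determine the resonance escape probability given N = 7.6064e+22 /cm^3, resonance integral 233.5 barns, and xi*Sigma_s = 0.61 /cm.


p = exp(-N * I * 1e-24 / (xi*Sigma_s))
p = exp(-7.6064e+22 * 233.5 * 1e-24 / 0.61)
p = 2.2644e-13

2.2644e-13


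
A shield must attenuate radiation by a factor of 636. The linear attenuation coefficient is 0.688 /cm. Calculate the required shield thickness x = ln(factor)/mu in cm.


x = ln(factor) / mu
x = ln(636) / 0.688
x = 9.3826 cm

9.3826


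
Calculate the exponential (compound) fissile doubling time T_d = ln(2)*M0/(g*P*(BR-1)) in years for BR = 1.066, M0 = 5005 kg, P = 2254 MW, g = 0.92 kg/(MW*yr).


Breeding gain G = BR - 1 = 1.066 - 1 = 0.066
Fissile production rate = g * P * G = 0.92 * 2254 * 0.066 = 136.86288 kg/yr
T_d = ln(2) * M0 / (g * P * G)
T_d = ln(2) * 5005 / 136.86288 = 25.348 yr

25.348


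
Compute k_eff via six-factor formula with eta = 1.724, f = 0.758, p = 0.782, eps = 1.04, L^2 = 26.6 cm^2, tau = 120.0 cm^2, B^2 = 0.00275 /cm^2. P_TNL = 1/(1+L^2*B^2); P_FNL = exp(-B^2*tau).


k_inf = eta*f*p*eps = 1.724*0.758*0.782*1.04 = 1.062788
P_TNL = 1/(1 + L^2*B^2) = 1/(1 + 26.6*0.00275) = 0.9318362
P_FNL = exp(-B^2*tau) = exp(-0.00275*120.0) = 0.7189237
k_eff = k_inf * P_TNL * P_FNL = 1.062788 * 0.9318362 * 0.7189237
k_eff = 0.71198

0.71198


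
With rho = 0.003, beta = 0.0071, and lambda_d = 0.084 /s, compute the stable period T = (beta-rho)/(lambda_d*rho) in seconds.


T = (beta - rho) / (lambda_d * rho)
T = (0.0071 - 0.003) / (0.084 * 0.003)
T = 16.270 s

16.270


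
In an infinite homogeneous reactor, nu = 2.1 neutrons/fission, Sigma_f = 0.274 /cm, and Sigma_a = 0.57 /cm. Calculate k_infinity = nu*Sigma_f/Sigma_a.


k_inf = nu * Sigma_f / Sigma_a
k_inf = 2.1 * 0.274 / 0.57
k_inf = 1.0095

1.0095


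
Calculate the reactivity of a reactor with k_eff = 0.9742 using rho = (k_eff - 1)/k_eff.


rho = (k_eff - 1) / k_eff
rho = (0.9742 - 1) / 0.9742
rho = -0.026483

-0.026483


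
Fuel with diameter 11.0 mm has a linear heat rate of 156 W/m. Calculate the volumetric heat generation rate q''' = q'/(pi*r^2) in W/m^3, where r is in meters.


r = D / 2 / 1000 = 11.0 / 2 / 1000 = 0.0055 m
q''' = q' / (pi * r^2)
q''' = 156 / (pi * 0.0055^2)
q''' = 1.6415e+06 W/m^3

1.6415e+06


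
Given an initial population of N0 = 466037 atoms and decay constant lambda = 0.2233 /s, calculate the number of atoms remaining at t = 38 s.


N = N0 * exp(-lambda * t)
N = 466037 * exp(-0.2233 * 38)
N = 96.218

96.218


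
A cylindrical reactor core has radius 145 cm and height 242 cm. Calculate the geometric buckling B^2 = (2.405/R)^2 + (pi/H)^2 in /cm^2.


B^2 = (2.405/R)^2 + (pi/H)^2
B^2 = (2.405/145)^2 + (pi/242)^2
B^2 = 4.4363e-04 /cm^2

4.4363e-04


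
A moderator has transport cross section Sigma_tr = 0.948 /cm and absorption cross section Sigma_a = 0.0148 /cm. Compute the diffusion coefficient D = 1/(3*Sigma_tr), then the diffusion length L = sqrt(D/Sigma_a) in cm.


D = 1 / (3 * Sigma_tr) = 1 / (3 * 0.948) = 0.3516174 cm
L = sqrt(D / Sigma_a)
L = sqrt(0.3516174 / 0.0148)
L = 4.8742 cm

4.8742


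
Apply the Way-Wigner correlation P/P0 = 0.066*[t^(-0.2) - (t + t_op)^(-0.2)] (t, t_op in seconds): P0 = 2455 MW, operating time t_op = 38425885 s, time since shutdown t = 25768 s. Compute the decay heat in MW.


P/P0 = 0.066 * [t^(-0.2) - (t + t_op)^(-0.2)]
P/P0 = 0.066 * [25768^(-0.2) - (25768 + 38425885)^(-0.2)]
P/P0 = 0.066 * [0.1311547 - 0.03041004] = 0.006649148
P = 2455 * 0.006649148 = 16.324 MW

16.324


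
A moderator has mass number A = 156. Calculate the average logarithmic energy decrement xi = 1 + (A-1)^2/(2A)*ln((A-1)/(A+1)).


xi = 1 + (A-1)^2/(2A) * ln((A-1)/(A+1))
xi = 1 + (156-1)^2/(2*156) * ln((156-1)/(156 +1))
xi = 0.012766

0.012766


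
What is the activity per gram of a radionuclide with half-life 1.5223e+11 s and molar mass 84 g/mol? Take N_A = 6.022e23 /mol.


lambda = ln(2) / t_half = ln(2) / 1.5223e+11 = 4.553289e-12 /s
SA = lambda * N_A / M
SA = 4.553289e-12 * 6.022e23 / 84
SA = 3.2643e+10 Bq/g

3.2643e+10


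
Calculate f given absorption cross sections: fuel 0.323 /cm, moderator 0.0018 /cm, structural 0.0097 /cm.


f = Sigma_a_fuel / (Sigma_a_fuel + Sigma_a_mod + Sigma_a_other)
f = 0.323 / (0.323 + 0.0018 + 0.0097)
f = 0.96562

0.96562


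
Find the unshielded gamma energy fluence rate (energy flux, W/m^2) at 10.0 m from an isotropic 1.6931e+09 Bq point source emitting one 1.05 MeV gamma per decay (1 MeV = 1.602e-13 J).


psi = A * E * 1.602e-13 / (4*pi*r^2)
psi = 1.6931e+09 * 1.05 * 1.602e-13 / (4*pi*10.0^2)
psi = 2.2663e-07 W/m^2

2.2663e-07


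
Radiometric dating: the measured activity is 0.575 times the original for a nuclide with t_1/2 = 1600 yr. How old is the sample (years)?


lambda = ln(2) / t_half = ln(2) / 1600 = 4.332170e-04 /yr
t = -ln(A/A0) / lambda
t = -ln(0.575) / 4.332170e-04
t = 1277.4 yr

1277.4


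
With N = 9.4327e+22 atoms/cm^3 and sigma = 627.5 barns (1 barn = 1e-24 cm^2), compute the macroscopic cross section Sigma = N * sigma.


Sigma = N * sigma_barns * 1e-24
Sigma = 9.4327e+22 * 627.5 * 1e-24
Sigma = 59.190 /cm

59.190


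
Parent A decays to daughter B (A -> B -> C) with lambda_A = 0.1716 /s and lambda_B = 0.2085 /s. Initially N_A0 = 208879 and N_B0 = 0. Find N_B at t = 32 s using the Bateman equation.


N_B(t) = lambda_A * N_A0 / (lambda_B - lambda_A) * [exp(-lambda_A*t) - exp(-lambda_B*t)]
exp(-0.1716*32) = 0.004122894; exp(-0.2085*32) = 0.001265864
N_B = 0.1716 * 208879 / (0.2085 - 0.1716) * (0.004122894 - 0.001265864)
N_B = 2775.2

2775.2


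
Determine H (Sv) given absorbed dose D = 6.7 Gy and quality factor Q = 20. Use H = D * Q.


H = D * Q
H = 6.7 * 20
H = 134.00 Sv

134.00


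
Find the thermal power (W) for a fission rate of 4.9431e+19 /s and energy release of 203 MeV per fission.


P = fission_rate * E_MeV * 1.602e-13
P = 4.9431e+19 * 203 * 1.602e-13
P = 1.6075e+09 W

1.6075e+09


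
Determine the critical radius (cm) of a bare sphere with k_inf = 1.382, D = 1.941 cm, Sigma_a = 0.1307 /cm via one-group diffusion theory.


L^2 = D / Sigma_a = 1.941 / 0.1307 = 14.85080 cm^2
B_m^2 = (k_inf - 1) / L^2 = (1.382 - 1) / 14.85080 = 0.02572252 /cm^2
For a bare sphere: B_g = pi/R, so R_c = pi / sqrt(B_m^2)
R_c = pi / sqrt(0.02572252) = 19.588 cm

19.588


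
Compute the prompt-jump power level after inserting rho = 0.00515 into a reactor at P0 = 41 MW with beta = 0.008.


P1/P0 = beta / (beta - rho)
P1/P0 = 0.008 / (0.008 - 0.00515) = 2.807018
P1 = 41 * 2.807018 = 115.09 MW

115.09


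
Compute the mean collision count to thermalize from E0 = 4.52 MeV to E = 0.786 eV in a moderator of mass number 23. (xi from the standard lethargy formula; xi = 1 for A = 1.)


xi = 1 + (A-1)^2/(2A)*ln((A-1)/(A+1)) = 0.08448899 (for A = 23)
n = ln(E0/E) / xi
n = ln(4.52e6 / 0.786) / 0.08448899
n = ln(5.750636e+06) / 0.08448899 = 184.22

184.22


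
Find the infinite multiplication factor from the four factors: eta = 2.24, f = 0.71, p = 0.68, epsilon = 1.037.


k_inf = eta * f * p * epsilon
k_inf = 2.24 * 0.71 * 0.68 * 1.037
k_inf = 1.1215

1.1215


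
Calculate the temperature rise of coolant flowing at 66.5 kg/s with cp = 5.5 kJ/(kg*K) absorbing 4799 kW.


dT = Q / (m_dot * cp)
dT = 4799 / (66.5 * 5.5)
dT = 13.121 C

13.121


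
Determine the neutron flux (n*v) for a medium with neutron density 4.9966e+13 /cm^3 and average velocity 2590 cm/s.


phi = n * v
phi = 4.9966e+13 * 2590
phi = 1.2941e+17 /cm^2/s

1.2941e+17


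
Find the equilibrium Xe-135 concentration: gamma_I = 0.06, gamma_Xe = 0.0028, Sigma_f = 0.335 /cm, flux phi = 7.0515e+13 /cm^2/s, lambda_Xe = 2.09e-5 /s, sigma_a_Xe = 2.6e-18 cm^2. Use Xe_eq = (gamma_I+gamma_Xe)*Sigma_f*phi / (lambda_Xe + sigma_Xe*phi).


Xe_eq = (gamma_I + gamma_Xe) * Sigma_f * phi / (lambda_Xe + sigma_Xe * phi)
Numerator = (0.06 + 0.0028) * 0.335 * 7.0515e+13 = 1.483495e+12
Denominator = 2.09e-5 + 2.6e-18 * 7.0515e+13 = 2.042390e-04
Xe_eq = 1.483495e+12 / 2.042390e-04 = 7.2635e+15 /cm^3

7.2635e+15


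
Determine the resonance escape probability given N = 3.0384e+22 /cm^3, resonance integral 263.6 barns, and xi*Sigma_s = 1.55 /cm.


p = exp(-N * I * 1e-24 / (xi*Sigma_s))
p = exp(-3.0384e+22 * 263.6 * 1e-24 / 1.55)
p = 0.0057003

0.0057003


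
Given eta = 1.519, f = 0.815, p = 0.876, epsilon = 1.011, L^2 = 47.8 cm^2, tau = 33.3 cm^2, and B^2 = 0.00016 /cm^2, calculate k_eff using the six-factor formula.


k_inf = eta*f*p*eps = 1.519*0.815*0.876*1.011 = 1.096404
P_TNL = 1/(1 + L^2*B^2) = 1/(1 + 47.8*0.00016) = 0.9924100
P_FNL = exp(-B^2*tau) = exp(-0.00016*33.3) = 0.9946862
k_eff = k_inf * P_TNL * P_FNL = 1.096404 * 0.9924100 * 0.9946862
k_eff = 1.0823

1.0823


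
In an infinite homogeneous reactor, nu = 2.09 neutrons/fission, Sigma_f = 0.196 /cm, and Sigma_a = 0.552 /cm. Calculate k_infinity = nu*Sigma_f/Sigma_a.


k_inf = nu * Sigma_f / Sigma_a
k_inf = 2.09 * 0.196 / 0.552
k_inf = 0.74210

0.74210


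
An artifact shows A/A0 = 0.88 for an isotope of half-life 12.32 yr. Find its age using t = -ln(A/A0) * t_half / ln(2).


lambda = ln(2) / t_half = ln(2) / 12.32 = 0.05626195 /yr
t = -ln(A/A0) / lambda
t = -ln(0.88) / 0.05626195
t = 2.2721 yr

2.2721


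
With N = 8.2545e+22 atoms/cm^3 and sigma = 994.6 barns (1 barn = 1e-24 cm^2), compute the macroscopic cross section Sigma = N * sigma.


Sigma = N * sigma_barns * 1e-24
Sigma = 8.2545e+22 * 994.6 * 1e-24
Sigma = 82.099 /cm

82.099


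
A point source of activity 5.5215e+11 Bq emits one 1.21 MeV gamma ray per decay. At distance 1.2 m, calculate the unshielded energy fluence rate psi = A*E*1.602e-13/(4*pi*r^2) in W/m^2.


psi = A * E * 1.602e-13 / (4*pi*r^2)
psi = 5.5215e+11 * 1.21 * 1.602e-13 / (4*pi*1.2^2)
psi = 0.0059147 W/m^2

0.0059147


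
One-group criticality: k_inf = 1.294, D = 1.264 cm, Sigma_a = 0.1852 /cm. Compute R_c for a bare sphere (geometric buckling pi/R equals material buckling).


L^2 = D / Sigma_a = 1.264 / 0.1852 = 6.825054 cm^2
B_m^2 = (k_inf - 1) / L^2 = (1.294 - 1) / 6.825054 = 0.04307658 /cm^2
For a bare sphere: B_g = pi/R, so R_c = pi / sqrt(B_m^2)
R_c = pi / sqrt(0.04307658) = 15.137 cm

15.137


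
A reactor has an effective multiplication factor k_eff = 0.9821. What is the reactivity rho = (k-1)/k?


rho = (k_eff - 1) / k_eff
rho = (0.9821 - 1) / 0.9821
rho = -0.018226

-0.018226


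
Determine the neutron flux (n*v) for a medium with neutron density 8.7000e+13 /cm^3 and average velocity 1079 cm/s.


phi = n * v
phi = 8.7000e+13 * 1079
phi = 9.3873e+16 /cm^2/s

9.3873e+16


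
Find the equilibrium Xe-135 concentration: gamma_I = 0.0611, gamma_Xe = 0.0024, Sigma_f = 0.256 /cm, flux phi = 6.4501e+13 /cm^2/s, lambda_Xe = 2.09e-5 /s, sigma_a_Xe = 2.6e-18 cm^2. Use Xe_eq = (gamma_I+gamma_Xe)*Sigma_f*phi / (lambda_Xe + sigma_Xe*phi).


Xe_eq = (gamma_I + gamma_Xe) * Sigma_f * phi / (lambda_Xe + sigma_Xe * phi)
Numerator = (0.0611 + 0.0024) * 0.256 * 6.4501e+13 = 1.048528e+12
Denominator = 2.09e-5 + 2.6e-18 * 6.4501e+13 = 1.886026e-04
Xe_eq = 1.048528e+12 / 1.886026e-04 = 5.5595e+15 /cm^3

5.5595e+15


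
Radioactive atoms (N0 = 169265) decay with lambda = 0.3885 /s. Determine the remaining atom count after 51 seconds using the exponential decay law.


N = N0 * exp(-lambda * t)
N = 169265 * exp(-0.3885 * 51)
N = 4.2041e-04

4.2041e-04


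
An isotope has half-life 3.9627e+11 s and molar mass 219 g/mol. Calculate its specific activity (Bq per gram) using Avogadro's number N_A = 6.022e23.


lambda = ln(2) / t_half = ln(2) / 3.9627e+11 = 1.749179e-12 /s
SA = lambda * N_A / M
SA = 1.749179e-12 * 6.022e23 / 219
SA = 4.8098e+09 Bq/g

4.8098e+09


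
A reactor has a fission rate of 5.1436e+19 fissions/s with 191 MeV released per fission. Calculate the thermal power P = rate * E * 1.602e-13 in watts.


P = fission_rate * E_MeV * 1.602e-13
P = 5.1436e+19 * 191 * 1.602e-13
P = 1.5738e+09 W

1.5738e+09


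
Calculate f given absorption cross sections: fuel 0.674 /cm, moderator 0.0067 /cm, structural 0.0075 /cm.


f = Sigma_a_fuel / (Sigma_a_fuel + Sigma_a_mod + Sigma_a_other)
f = 0.674 / (0.674 + 0.0067 + 0.0075)
f = 0.97937

0.97937


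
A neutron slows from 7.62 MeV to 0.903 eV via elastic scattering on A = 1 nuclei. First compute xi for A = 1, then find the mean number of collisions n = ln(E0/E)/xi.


xi = 1 + (A-1)^2/(2A)*ln((A-1)/(A+1)) = 1 (for A = 1)
n = ln(E0/E) / xi
n = ln(7.62e6 / 0.903) / 1
n = ln(8.438538e+06) / 1 = 15.948

15.948


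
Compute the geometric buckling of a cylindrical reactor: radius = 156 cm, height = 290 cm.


B^2 = (2.405/R)^2 + (pi/H)^2
B^2 = (2.405/156)^2 + (pi/290)^2
B^2 = 3.5503e-04 /cm^2

3.5503e-04


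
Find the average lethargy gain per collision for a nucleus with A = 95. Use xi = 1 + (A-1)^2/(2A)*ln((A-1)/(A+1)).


xi = 1 + (A-1)^2/(2A) * ln((A-1)/(A+1))
xi = 1 + (95-1)^2/(2*95) * ln((95-1)/(95 +1))
xi = 0.020906

0.020906


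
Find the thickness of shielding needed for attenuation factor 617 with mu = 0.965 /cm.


x = ln(factor) / mu
x = ln(617) / 0.965
x = 6.6579 cm

6.6579


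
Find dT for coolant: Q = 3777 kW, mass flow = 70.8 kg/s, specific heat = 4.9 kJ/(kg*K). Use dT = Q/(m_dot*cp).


dT = Q / (m_dot * cp)
dT = 3777 / (70.8 * 4.9)
dT = 10.887 C

10.887


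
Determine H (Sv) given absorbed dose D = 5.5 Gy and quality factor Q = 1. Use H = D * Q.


H = D * Q
H = 5.5 * 1
H = 5.5000 Sv

5.5000


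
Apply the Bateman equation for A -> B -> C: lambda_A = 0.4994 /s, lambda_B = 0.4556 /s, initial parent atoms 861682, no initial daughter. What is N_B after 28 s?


N_B(t) = lambda_A * N_A0 / (lambda_B - lambda_A) * [exp(-lambda_A*t) - exp(-lambda_B*t)]
exp(-0.4994*28) = 8.456164e-07; exp(-0.4556*28) = 2.882652e-06
N_B = 0.4994 * 861682 / (0.4556 - 0.4994) * (8.456164e-07 - 2.882652e-06)
N_B = 20.013

20.013


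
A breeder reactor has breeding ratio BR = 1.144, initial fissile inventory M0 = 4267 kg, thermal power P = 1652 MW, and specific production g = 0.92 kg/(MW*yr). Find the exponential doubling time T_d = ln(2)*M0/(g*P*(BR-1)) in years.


Breeding gain G = BR - 1 = 1.144 - 1 = 0.144
Fissile production rate = g * P * G = 0.92 * 1652 * 0.144 = 218.85696 kg/yr
T_d = ln(2) * M0 / (g * P * G)
T_d = ln(2) * 4267 / 218.85696 = 13.514 yr

13.514


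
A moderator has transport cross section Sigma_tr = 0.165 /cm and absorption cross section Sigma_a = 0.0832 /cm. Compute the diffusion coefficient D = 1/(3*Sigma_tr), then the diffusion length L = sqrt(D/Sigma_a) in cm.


D = 1 / (3 * Sigma_tr) = 1 / (3 * 0.165) = 2.020202 cm
L = sqrt(D / Sigma_a)
L = sqrt(2.020202 / 0.0832)
L = 4.9276 cm

4.9276


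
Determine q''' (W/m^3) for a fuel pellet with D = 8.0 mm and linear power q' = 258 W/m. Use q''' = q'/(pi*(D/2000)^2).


r = D / 2 / 1000 = 8.0 / 2 / 1000 = 0.004 m
q''' = q' / (pi * r^2)
q''' = 258 / (pi * 0.004^2)
q''' = 5.1327e+06 W/m^3

5.1327e+06


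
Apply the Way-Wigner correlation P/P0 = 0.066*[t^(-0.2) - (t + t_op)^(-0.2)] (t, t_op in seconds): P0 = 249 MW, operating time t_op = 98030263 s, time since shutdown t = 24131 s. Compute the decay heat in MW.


P/P0 = 0.066 * [t^(-0.2) - (t + t_op)^(-0.2)]
P/P0 = 0.066 * [24131^(-0.2) - (24131 + 98030263)^(-0.2)]
P/P0 = 0.066 * [0.1328877 - 0.02521776] = 0.007106216
P = 249 * 0.007106216 = 1.7694 MW

1.7694


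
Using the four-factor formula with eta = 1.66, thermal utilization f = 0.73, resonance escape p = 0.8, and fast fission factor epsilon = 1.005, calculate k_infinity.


k_inf = eta * f * p * epsilon
k_inf = 1.66 * 0.73 * 0.8 * 1.005
k_inf = 0.97429

0.97429


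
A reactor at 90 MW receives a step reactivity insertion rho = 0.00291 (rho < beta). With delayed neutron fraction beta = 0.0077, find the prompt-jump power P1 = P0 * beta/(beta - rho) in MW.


P1/P0 = beta / (beta - rho)
P1/P0 = 0.0077 / (0.0077 - 0.00291) = 1.607516
P1 = 90 * 1.607516 = 144.68 MW

144.68


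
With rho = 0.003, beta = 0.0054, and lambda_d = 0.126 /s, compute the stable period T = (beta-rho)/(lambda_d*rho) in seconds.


T = (beta - rho) / (lambda_d * rho)
T = (0.0054 - 0.003) / (0.126 * 0.003)
T = 6.3492 s

6.3492


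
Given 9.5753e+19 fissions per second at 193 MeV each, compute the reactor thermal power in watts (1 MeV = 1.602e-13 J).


P = fission_rate * E_MeV * 1.602e-13
P = 9.5753e+19 * 193 * 1.602e-13
P = 2.9605e+09 W

2.9605e+09


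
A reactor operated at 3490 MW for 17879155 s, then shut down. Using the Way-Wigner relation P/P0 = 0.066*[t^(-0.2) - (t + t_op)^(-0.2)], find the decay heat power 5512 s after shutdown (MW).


P/P0 = 0.066 * [t^(-0.2) - (t + t_op)^(-0.2)]
P/P0 = 0.066 * [5512^(-0.2) - (5512 + 17879155)^(-0.2)]
P/P0 = 0.066 * [0.1785411 - 0.03544083] = 0.009444618
P = 3490 * 0.009444618 = 32.962 MW

32.962


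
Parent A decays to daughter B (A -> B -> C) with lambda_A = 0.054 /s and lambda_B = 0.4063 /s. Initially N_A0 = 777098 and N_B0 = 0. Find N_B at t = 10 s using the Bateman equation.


N_B(t) = lambda_A * N_A0 / (lambda_B - lambda_A) * [exp(-lambda_A*t) - exp(-lambda_B*t)]
exp(-0.054*10) = 0.5827483; exp(-0.4063*10) = 0.01719735
N_B = 0.054 * 777098 / (0.4063 - 0.054) * (0.5827483 - 0.01719735)
N_B = 67364

67364


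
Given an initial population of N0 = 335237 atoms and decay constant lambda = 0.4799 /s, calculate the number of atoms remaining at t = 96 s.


N = N0 * exp(-lambda * t)
N = 335237 * exp(-0.4799 * 96)
N = 3.2903e-15

3.2903e-15


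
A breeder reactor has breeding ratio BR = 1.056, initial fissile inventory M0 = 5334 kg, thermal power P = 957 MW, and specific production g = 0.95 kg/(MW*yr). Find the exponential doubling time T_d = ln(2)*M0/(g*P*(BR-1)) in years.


Breeding gain G = BR - 1 = 1.056 - 1 = 0.056
Fissile production rate = g * P * G = 0.95 * 957 * 0.056 = 50.9124 kg/yr
T_d = ln(2) * M0 / (g * P * G)
T_d = ln(2) * 5334 / 50.9124 = 72.620 yr

72.620


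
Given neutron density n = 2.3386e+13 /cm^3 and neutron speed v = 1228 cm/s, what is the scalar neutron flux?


phi = n * v
phi = 2.3386e+13 * 1228
phi = 2.8718e+16 /cm^2/s

2.8718e+16


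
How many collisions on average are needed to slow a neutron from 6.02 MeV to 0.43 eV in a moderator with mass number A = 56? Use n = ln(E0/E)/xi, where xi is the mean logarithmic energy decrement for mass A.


xi = 1 + (A-1)^2/(2A)*ln((A-1)/(A+1)) = 0.03529286 (for A = 56)
n = ln(E0/E) / xi
n = ln(6.02e6 / 0.43) / 0.03529286
n = ln(1.400000e+07) / 0.03529286 = 466.23

466.23


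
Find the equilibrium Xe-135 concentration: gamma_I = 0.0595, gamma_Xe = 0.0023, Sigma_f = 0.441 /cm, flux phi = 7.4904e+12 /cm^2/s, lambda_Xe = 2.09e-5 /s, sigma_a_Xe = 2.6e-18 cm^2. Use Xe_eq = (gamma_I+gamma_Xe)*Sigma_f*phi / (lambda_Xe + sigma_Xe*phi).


Xe_eq = (gamma_I + gamma_Xe) * Sigma_f * phi / (lambda_Xe + sigma_Xe * phi)
Numerator = (0.0595 + 0.0023) * 0.441 * 7.4904e+12 = 2.041419e+11
Denominator = 2.09e-5 + 2.6e-18 * 7.4904e+12 = 4.037504e-05
Xe_eq = 2.041419e+11 / 4.037504e-05 = 5.0561e+15 /cm^3

5.0561e+15


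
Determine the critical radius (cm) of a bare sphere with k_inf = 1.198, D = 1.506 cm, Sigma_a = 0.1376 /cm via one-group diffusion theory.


L^2 = D / Sigma_a = 1.506 / 0.1376 = 10.94477 cm^2
B_m^2 = (k_inf - 1) / L^2 = (1.198 - 1) / 10.94477 = 0.01809083 /cm^2
For a bare sphere: B_g = pi/R, so R_c = pi / sqrt(B_m^2)
R_c = pi / sqrt(0.01809083) = 23.357 cm

23.357


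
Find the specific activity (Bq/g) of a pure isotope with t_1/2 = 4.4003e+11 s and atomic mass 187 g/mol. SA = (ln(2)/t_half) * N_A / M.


lambda = ln(2) / t_half = ln(2) / 4.4003e+11 = 1.575227e-12 /s
SA = lambda * N_A / M
SA = 1.575227e-12 * 6.022e23 / 187
SA = 5.0727e+09 Bq/g

5.0727e+09


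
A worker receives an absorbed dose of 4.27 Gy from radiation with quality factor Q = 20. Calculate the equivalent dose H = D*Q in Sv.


H = D * Q
H = 4.27 * 20
H = 85.400 Sv

85.400


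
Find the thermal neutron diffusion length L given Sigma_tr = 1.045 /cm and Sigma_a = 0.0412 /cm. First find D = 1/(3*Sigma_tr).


D = 1 / (3 * Sigma_tr) = 1 / (3 * 1.045) = 0.3189793 cm
L = sqrt(D / Sigma_a)
L = sqrt(0.3189793 / 0.0412)
L = 2.7825 cm

2.7825


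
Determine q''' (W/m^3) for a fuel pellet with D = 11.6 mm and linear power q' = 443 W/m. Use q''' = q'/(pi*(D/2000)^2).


r = D / 2 / 1000 = 11.6 / 2 / 1000 = 0.0058 m
q''' = q' / (pi * r^2)
q''' = 443 / (pi * 0.0058^2)
q''' = 4.1918e+06 W/m^3

4.1918e+06


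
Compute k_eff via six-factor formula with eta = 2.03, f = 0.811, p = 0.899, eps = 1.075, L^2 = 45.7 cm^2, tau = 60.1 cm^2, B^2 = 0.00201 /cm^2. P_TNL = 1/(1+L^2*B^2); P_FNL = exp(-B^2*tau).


k_inf = eta*f*p*eps = 2.03*0.811*0.899*1.075 = 1.591054
P_TNL = 1/(1 + L^2*B^2) = 1/(1 + 45.7*0.00201) = 0.9158709
P_FNL = exp(-B^2*tau) = exp(-0.00201*60.1) = 0.8862103
k_eff = k_inf * P_TNL * P_FNL = 1.591054 * 0.9158709 * 0.8862103
k_eff = 1.2914

1.2914


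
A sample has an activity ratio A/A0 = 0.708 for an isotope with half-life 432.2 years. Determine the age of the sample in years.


lambda = ln(2) / t_half = ln(2) / 432.2 = 0.001603765 /yr
t = -ln(A/A0) / lambda
t = -ln(0.708) / 0.001603765
t = 215.31 yr

215.31


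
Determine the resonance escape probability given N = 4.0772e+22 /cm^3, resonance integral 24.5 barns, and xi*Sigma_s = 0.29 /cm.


p = exp(-N * I * 1e-24 / (xi*Sigma_s))
p = exp(-4.0772e+22 * 24.5 * 1e-24 / 0.29)
p = 0.031920

0.031920


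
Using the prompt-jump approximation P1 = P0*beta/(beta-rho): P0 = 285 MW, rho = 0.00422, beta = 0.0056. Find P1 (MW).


P1/P0 = beta / (beta - rho)
P1/P0 = 0.0056 / (0.0056 - 0.00422) = 4.057971
P1 = 285 * 4.057971 = 1156.5 MW

1156.5


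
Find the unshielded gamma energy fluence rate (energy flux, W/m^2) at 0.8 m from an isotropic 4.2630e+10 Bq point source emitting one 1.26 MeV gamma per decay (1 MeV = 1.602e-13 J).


psi = A * E * 1.602e-13 / (4*pi*r^2)
psi = 4.2630e+10 * 1.26 * 1.602e-13 / (4*pi*0.8^2)
psi = 0.0010699 W/m^2

0.0010699


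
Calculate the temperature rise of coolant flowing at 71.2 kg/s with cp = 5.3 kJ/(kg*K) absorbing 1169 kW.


dT = Q / (m_dot * cp)
dT = 1169 / (71.2 * 5.3)
dT = 3.0978 C

3.0978


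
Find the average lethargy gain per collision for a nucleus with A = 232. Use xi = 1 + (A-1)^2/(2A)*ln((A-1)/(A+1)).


xi = 1 + (A-1)^2/(2A) * ln((A-1)/(A+1))
xi = 1 + (232-1)^2/(2*232) * ln((232-1)/(232 +1))
xi = 0.0085960

0.0085960


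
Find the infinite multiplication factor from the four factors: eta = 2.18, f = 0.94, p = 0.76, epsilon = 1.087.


k_inf = eta * f * p * epsilon
k_inf = 2.18 * 0.94 * 0.76 * 1.087
k_inf = 1.6929

1.6929


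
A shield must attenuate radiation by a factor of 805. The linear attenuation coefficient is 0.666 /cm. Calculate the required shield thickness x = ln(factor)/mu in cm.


x = ln(factor) / mu
x = ln(805) / 0.666
x = 10.046 cm

10.046


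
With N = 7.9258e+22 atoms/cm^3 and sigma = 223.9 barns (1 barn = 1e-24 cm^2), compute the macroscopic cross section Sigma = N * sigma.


Sigma = N * sigma_barns * 1e-24
Sigma = 7.9258e+22 * 223.9 * 1e-24
Sigma = 17.746 /cm

17.746


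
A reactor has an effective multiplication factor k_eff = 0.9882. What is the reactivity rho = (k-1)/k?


rho = (k_eff - 1) / k_eff
rho = (0.9882 - 1) / 0.9882
rho = -0.011941

-0.011941


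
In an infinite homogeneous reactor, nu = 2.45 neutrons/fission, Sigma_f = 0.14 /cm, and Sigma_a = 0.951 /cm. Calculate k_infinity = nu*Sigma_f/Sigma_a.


k_inf = nu * Sigma_f / Sigma_a
k_inf = 2.45 * 0.14 / 0.951
k_inf = 0.36067

0.36067


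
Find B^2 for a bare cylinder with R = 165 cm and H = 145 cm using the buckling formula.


B^2 = (2.405/R)^2 + (pi/H)^2
B^2 = (2.405/165)^2 + (pi/145)^2
B^2 = 6.8188e-04 /cm^2

6.8188e-04


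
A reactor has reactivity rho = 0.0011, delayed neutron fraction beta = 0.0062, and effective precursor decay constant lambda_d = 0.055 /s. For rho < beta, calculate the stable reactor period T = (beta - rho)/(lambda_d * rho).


T = (beta - rho) / (lambda_d * rho)
T = (0.0062 - 0.0011) / (0.055 * 0.0011)
T = 84.298 s

84.298


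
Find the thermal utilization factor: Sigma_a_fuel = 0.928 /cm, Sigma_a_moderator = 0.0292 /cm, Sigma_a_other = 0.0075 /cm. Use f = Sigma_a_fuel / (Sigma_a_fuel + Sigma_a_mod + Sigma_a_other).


f = Sigma_a_fuel / (Sigma_a_fuel + Sigma_a_mod + Sigma_a_other)
f = 0.928 / (0.928 + 0.0292 + 0.0075)
f = 0.96196

0.96196


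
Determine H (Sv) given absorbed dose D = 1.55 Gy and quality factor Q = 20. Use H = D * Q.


H = D * Q
H = 1.55 * 20
H = 31.000 Sv

31.000


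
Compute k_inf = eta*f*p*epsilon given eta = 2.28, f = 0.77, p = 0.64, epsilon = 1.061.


k_inf = eta * f * p * epsilon
k_inf = 2.28 * 0.77 * 0.64 * 1.061
k_inf = 1.1921

1.1921


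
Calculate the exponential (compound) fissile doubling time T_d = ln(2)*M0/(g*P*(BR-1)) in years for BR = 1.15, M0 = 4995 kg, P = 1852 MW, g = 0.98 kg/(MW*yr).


Breeding gain G = BR - 1 = 1.15 - 1 = 0.15
Fissile production rate = g * P * G = 0.98 * 1852 * 0.15 = 272.244 kg/yr
T_d = ln(2) * M0 / (g * P * G)
T_d = ln(2) * 4995 / 272.244 = 12.718 yr

12.718


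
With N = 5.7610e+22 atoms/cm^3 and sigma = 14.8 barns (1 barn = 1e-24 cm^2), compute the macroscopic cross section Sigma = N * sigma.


Sigma = N * sigma_barns * 1e-24
Sigma = 5.7610e+22 * 14.8 * 1e-24
Sigma = 0.85263 /cm

0.85263


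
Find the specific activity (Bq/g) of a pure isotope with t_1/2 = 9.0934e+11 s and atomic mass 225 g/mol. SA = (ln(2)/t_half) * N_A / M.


lambda = ln(2) / t_half = ln(2) / 9.0934e+11 = 7.622530e-13 /s
SA = lambda * N_A / M
SA = 7.622530e-13 * 6.022e23 / 225
SA = 2.0401e+09 Bq/g

2.0401e+09


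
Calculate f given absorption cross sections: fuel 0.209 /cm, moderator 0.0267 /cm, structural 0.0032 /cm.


f = Sigma_a_fuel / (Sigma_a_fuel + Sigma_a_mod + Sigma_a_other)
f = 0.209 / (0.209 + 0.0267 + 0.0032)
f = 0.87484

0.87484


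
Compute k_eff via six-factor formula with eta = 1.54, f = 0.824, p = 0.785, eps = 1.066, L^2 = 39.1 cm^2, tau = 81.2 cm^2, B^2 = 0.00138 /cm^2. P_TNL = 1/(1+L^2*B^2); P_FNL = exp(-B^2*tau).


k_inf = eta*f*p*eps = 1.54*0.824*0.785*1.066 = 1.061878
P_TNL = 1/(1 + L^2*B^2) = 1/(1 + 39.1*0.00138) = 0.9488044
P_FNL = exp(-B^2*tau) = exp(-0.00138*81.2) = 0.8939942
k_eff = k_inf * P_TNL * P_FNL = 1.061878 * 0.9488044 * 0.8939942
k_eff = 0.90071

0.90071


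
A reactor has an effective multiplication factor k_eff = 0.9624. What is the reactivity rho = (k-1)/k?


rho = (k_eff - 1) / k_eff
rho = (0.9624 - 1) / 0.9624
rho = -0.039069

-0.039069


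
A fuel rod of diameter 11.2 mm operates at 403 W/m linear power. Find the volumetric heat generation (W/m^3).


r = D / 2 / 1000 = 11.2 / 2 / 1000 = 0.0056 m
q''' = q' / (pi * r^2)
q''' = 403 / (pi * 0.0056^2)
q''' = 4.0905e+06 W/m^3

4.0905e+06


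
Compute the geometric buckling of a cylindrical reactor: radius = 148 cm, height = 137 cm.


B^2 = (2.405/R)^2 + (pi/H)^2
B^2 = (2.405/148)^2 + (pi/137)^2
B^2 = 7.8991e-04 /cm^2

7.8991e-04


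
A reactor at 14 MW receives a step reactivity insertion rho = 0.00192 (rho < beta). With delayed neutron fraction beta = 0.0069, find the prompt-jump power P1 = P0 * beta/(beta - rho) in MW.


P1/P0 = beta / (beta - rho)
P1/P0 = 0.0069 / (0.0069 - 0.00192) = 1.385542
P1 = 14 * 1.385542 = 19.398 MW

19.398


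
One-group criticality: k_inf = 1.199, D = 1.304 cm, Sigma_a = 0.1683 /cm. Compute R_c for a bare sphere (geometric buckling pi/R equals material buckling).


L^2 = D / Sigma_a = 1.304 / 0.1683 = 7.748069 cm^2
B_m^2 = (k_inf - 1) / L^2 = (1.199 - 1) / 7.748069 = 0.02568382 /cm^2
For a bare sphere: B_g = pi/R, so R_c = pi / sqrt(B_m^2)
R_c = pi / sqrt(0.02568382) = 19.603 cm

19.603


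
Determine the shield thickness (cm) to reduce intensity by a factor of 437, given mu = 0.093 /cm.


x = ln(factor) / mu
x = ln(437) / 0.093
x = 65.376 cm

65.376


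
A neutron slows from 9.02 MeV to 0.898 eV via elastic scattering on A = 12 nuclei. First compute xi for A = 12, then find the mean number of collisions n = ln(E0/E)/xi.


xi = 1 + (A-1)^2/(2A)*ln((A-1)/(A+1)) = 0.1577690 (for A = 12)
n = ln(E0/E) / xi
n = ln(9.02e6 / 0.898) / 0.1577690
n = ln(1.004454e+07) / 0.1577690 = 102.19

102.19


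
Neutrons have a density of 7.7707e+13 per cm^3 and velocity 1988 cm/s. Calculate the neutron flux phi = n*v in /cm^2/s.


phi = n * v
phi = 7.7707e+13 * 1988
phi = 1.5448e+17 /cm^2/s

1.5448e+17


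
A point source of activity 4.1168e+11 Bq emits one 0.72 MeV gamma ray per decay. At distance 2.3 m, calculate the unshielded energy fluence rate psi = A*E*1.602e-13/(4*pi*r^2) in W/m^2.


psi = A * E * 1.602e-13 / (4*pi*r^2)
psi = 4.1168e+11 * 0.72 * 1.602e-13 / (4*pi*2.3^2)
psi = 7.1431e-04 W/m^2

7.1431e-04


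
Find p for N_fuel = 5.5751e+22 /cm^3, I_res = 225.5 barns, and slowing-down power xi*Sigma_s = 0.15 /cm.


p = exp(-N * I * 1e-24 / (xi*Sigma_s))
p = exp(-5.5751e+22 * 225.5 * 1e-24 / 0.15)
p = 3.9881e-37

3.9881e-37


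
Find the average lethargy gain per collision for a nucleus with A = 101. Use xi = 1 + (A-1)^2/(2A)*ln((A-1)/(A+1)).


xi = 1 + (A-1)^2/(2A) * ln((A-1)/(A+1))
xi = 1 + (101-1)^2/(2*101) * ln((101-1)/(101 +1))
xi = 0.019672

0.019672


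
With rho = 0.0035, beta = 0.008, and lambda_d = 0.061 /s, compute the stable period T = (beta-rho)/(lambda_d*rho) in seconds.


T = (beta - rho) / (lambda_d * rho)
T = (0.008 - 0.0035) / (0.061 * 0.0035)
T = 21.077 s

21.077


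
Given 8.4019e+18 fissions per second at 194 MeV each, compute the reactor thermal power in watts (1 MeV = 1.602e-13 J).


P = fission_rate * E_MeV * 1.602e-13
P = 8.4019e+18 * 194 * 1.602e-13
P = 2.6112e+08 W

2.6112e+08


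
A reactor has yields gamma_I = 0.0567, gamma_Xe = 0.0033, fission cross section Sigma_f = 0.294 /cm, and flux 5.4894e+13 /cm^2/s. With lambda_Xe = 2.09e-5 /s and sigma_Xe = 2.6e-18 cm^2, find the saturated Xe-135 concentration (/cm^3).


Xe_eq = (gamma_I + gamma_Xe) * Sigma_f * phi / (lambda_Xe + sigma_Xe * phi)
Numerator = (0.0567 + 0.0033) * 0.294 * 5.4894e+13 = 9.683302e+11
Denominator = 2.09e-5 + 2.6e-18 * 5.4894e+13 = 1.636244e-04
Xe_eq = 9.683302e+11 / 1.636244e-04 = 5.9180e+15 /cm^3

5.9180e+15


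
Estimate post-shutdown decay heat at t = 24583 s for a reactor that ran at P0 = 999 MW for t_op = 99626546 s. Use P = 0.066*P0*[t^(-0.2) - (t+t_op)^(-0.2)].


P/P0 = 0.066 * [t^(-0.2) - (t + t_op)^(-0.2)]
P/P0 = 0.066 * [24583^(-0.2) - (24583 + 99626546)^(-0.2)]
P/P0 = 0.066 * [0.1323954 - 0.02513643] = 0.007079092
P = 999 * 0.007079092 = 7.0720 MW

7.0720


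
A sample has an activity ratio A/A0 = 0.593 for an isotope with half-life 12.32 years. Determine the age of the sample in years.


lambda = ln(2) / t_half = ln(2) / 12.32 = 0.05626195 /yr
t = -ln(A/A0) / lambda
t = -ln(0.593) / 0.05626195
t = 9.2880 yr

9.2880


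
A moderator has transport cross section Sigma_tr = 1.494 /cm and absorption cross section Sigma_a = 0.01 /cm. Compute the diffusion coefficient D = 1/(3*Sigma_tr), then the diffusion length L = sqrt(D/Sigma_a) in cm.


D = 1 / (3 * Sigma_tr) = 1 / (3 * 1.494) = 0.2231147 cm
L = sqrt(D / Sigma_a)
L = sqrt(0.2231147 / 0.01)
L = 4.7235 cm

4.7235


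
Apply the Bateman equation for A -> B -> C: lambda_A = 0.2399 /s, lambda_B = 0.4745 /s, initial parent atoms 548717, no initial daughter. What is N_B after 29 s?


N_B(t) = lambda_A * N_A0 / (lambda_B - lambda_A) * [exp(-lambda_A*t) - exp(-lambda_B*t)]
exp(-0.2399*29) = 9.518529e-04; exp(-0.4745*29) = 1.056552e-06
N_B = 0.2399 * 548717 / (0.4745 - 0.2399) * (9.518529e-04 - 1.056552e-06)
N_B = 533.50

533.50
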